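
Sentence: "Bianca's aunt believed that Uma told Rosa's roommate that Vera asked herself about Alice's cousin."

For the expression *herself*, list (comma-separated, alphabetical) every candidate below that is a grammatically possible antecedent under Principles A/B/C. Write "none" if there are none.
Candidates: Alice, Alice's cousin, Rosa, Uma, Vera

Vera

*herself* is a reflexive; Principle A requires it to be bound within its binding domain — the clause headed by 'asked'.
— Alice: possessor inside the second object DP of the clause headed by 'asked'; does not c-command the reflexive — cannot bind it (Principle A).
— Alice's cousin: second object of the clause headed by 'asked'; does not c-command the reflexive — cannot bind it (Principle A).
— Rosa: possessor inside the object DP of the clause headed by 'told'; does not c-command the reflexive — cannot bind it (Principle A).
— Uma: subject of the clause headed by 'told'; c-commands the reflexive but lies outside its binding domain — cannot bind it (Principle A).
— Vera: subject of the clause headed by 'asked'; c-commands the reflexive within its binding domain — allowed (Principle A).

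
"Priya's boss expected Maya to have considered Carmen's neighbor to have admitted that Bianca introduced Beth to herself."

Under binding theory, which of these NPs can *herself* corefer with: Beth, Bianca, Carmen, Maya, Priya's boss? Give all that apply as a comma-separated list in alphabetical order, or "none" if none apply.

Beth, Bianca

*herself* is a reflexive; Principle A requires it to be bound within its binding domain — the clause headed by 'introduced'.
— Beth: object of the clause headed by 'introduced'; c-commands the reflexive within its binding domain — allowed (Principle A).
— Bianca: subject of the clause headed by 'introduced'; c-commands the reflexive within its binding domain — allowed (Principle A).
— Carmen: possessor inside the subject DP of the clause headed by 'admitted'; does not c-command the reflexive — cannot bind it (Principle A).
— Maya: subject of the clause headed by 'considered'; c-commands the reflexive but lies outside its binding domain — cannot bind it (Principle A).
— Priya's boss: subject of the matrix clause; c-commands the reflexive but lies outside its binding domain — cannot bind it (Principle A).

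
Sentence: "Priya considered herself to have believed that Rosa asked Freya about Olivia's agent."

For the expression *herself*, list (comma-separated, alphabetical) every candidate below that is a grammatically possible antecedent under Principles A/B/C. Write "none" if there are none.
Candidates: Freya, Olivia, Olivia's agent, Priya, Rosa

Priya

*herself* is a reflexive; Principle A requires it to be bound within its binding domain — the matrix clause.
— Freya: object of the clause headed by 'asked'; does not c-command the reflexive — cannot bind it (Principle A).
— Olivia: possessor inside the second object DP of the clause headed by 'asked'; does not c-command the reflexive — cannot bind it (Principle A).
— Olivia's agent: second object of the clause headed by 'asked'; does not c-command the reflexive — cannot bind it (Principle A).
— Priya: subject of the matrix clause; c-commands the reflexive within its binding domain — allowed (Principle A).
— Rosa: subject of the clause headed by 'asked'; does not c-command the reflexive — cannot bind it (Principle A).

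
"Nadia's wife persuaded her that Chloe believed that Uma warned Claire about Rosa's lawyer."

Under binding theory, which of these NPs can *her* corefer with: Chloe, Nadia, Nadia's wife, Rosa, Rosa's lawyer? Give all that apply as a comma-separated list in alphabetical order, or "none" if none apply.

Nadia

*her* is a pronoun; Principle B requires it to be free in its binding domain — the matrix clause.
— Chloe: subject of the clause headed by 'believed'; is c-commanded by the pronoun; coreference would bind this R-expression — blocked (Principle C).
— Nadia: possessor inside the subject DP of the matrix clause; does not c-command the pronoun — Principle B does not apply; allowed.
— Nadia's wife: subject of the matrix clause; c-commands the pronoun within its binding domain — blocked (Principle B).
— Rosa: possessor inside the second object DP of the clause headed by 'warned'; is c-commanded by the pronoun; coreference would bind this R-expression — blocked (Principle C).
— Rosa's lawyer: second object of the clause headed by 'warned'; is c-commanded by the pronoun; coreference would bind this R-expression — blocked (Principle C).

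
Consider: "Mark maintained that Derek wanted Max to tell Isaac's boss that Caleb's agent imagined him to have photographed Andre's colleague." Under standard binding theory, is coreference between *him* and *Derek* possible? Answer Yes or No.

Yes

*Derek* is an R-expression; Principle C requires it to be free (not bound by any c-commanding expression).
— him: subject of the clause headed by 'photographed'; the pronoun does not c-command the R-expression — coreference allowed.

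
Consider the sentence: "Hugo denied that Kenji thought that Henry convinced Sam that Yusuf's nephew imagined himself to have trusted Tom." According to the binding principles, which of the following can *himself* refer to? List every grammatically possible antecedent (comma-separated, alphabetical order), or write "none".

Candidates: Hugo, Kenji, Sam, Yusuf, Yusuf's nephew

*himself* is a reflexive; Principle A requires it to be bound within its binding domain — the clause headed by 'imagined'.
— Hugo: subject of the matrix clause; c-commands the reflexive but lies outside its binding domain — cannot bind it (Principle A).
— Kenji: subject of the clause headed by 'thought'; c-commands the reflexive but lies outside its binding domain — cannot bind it (Principle A).
— Sam: object of the clause headed by 'convinced'; c-commands the reflexive but lies outside its binding domain — cannot bind it (Principle A).
— Yusuf: possessor inside the subject DP of the clause headed by 'imagined'; does not c-command the reflexive — cannot bind it (Principle A).
— Yusuf's nephew: subject of the clause headed by 'imagined'; c-commands the reflexive within its binding domain — allowed (Principle A).

Yusuf's nephew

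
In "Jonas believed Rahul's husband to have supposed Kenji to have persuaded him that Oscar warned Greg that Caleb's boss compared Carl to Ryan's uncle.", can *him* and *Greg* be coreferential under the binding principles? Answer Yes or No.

*Greg* is an R-expression; Principle C requires it to be free (not bound by any c-commanding expression).
— him: object of the clause headed by 'persuaded'; the pronoun c-commands the R-expression — coreference blocked (Principle C).

No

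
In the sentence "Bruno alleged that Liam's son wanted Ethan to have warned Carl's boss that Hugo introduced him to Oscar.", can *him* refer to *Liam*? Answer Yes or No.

*him* is a pronoun; Principle B requires it to be free in its binding domain — the clause headed by 'introduced'.
— Liam: possessor inside the subject DP of the clause headed by 'wanted'; does not c-command the pronoun — Principle B does not apply; allowed.

Yes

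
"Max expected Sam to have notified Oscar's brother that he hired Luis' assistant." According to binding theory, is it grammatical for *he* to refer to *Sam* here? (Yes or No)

*Sam* is an R-expression; Principle C requires it to be free (not bound by any c-commanding expression).
— he: subject of the clause headed by 'hired'; the pronoun does not c-command the R-expression — coreference allowed.

Yes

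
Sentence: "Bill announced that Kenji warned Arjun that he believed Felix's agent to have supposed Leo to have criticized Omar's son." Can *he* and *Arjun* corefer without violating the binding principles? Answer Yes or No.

Yes

*Arjun* is an R-expression; Principle C requires it to be free (not bound by any c-commanding expression).
— he: subject of the clause headed by 'believed'; the pronoun does not c-command the R-expression — coreference allowed.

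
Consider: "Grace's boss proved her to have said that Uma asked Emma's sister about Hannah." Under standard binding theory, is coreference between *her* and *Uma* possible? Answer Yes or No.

No

*Uma* is an R-expression; Principle C requires it to be free (not bound by any c-commanding expression).
— her: subject of the clause headed by 'said'; the pronoun c-commands the R-expression — coreference blocked (Principle C).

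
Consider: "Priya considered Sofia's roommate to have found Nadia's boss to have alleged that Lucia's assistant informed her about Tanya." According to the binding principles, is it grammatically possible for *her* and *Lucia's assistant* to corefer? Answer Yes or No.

*her* is a pronoun; Principle B requires it to be free in its binding domain — the clause headed by 'informed'.
— Lucia's assistant: subject of the clause headed by 'informed'; c-commands the pronoun within its binding domain — blocked (Principle B).

No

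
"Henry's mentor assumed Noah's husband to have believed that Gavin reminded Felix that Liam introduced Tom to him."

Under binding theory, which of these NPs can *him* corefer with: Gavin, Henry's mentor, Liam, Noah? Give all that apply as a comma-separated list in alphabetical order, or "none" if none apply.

*him* is a pronoun; Principle B requires it to be free in its binding domain — the clause headed by 'introduced'.
— Gavin: subject of the clause headed by 'reminded'; c-commands the pronoun but lies outside its binding domain — allowed.
— Henry's mentor: subject of the matrix clause; c-commands the pronoun but lies outside its binding domain — allowed.
— Liam: subject of the clause headed by 'introduced'; c-commands the pronoun within its binding domain — blocked (Principle B).
— Noah: possessor inside the subject DP of the clause headed by 'believed'; does not c-command the pronoun — Principle B does not apply; allowed.

Gavin, Henry's mentor, Noah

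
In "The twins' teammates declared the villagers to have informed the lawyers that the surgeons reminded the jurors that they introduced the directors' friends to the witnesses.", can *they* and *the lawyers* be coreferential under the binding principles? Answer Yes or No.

*the lawyers* is an R-expression; Principle C requires it to be free (not bound by any c-commanding expression).
— they: subject of the clause headed by 'introduced'; the pronoun does not c-command the R-expression — coreference allowed.

Yes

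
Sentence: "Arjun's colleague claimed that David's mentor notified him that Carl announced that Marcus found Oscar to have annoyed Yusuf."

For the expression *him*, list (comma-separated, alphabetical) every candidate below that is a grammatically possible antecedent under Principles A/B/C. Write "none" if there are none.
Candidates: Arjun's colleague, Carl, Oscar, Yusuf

Arjun's colleague

*him* is a pronoun; Principle B requires it to be free in its binding domain — the clause headed by 'notified'.
— Arjun's colleague: subject of the matrix clause; c-commands the pronoun but lies outside its binding domain — allowed.
— Carl: subject of the clause headed by 'announced'; is c-commanded by the pronoun; coreference would bind this R-expression — blocked (Principle C).
— Oscar: subject of the clause headed by 'annoyed'; is c-commanded by the pronoun; coreference would bind this R-expression — blocked (Principle C).
— Yusuf: object of the clause headed by 'annoyed'; is c-commanded by the pronoun; coreference would bind this R-expression — blocked (Principle C).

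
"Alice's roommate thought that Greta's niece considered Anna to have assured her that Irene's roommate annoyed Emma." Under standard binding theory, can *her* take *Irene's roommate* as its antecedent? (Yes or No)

*her* is a pronoun; Principle B requires it to be free in its binding domain — the clause headed by 'assured'.
— Irene's roommate: subject of the clause headed by 'annoyed'; is c-commanded by the pronoun; coreference would bind this R-expression — blocked (Principle C).

No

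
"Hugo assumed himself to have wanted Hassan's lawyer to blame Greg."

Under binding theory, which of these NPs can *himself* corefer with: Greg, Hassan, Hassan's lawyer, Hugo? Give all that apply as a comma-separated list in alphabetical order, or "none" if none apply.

*himself* is a reflexive; Principle A requires it to be bound within its binding domain — the matrix clause.
— Greg: object of the clause headed by 'blame'; does not c-command the reflexive — cannot bind it (Principle A).
— Hassan: possessor inside the subject DP of the clause headed by 'blame'; does not c-command the reflexive — cannot bind it (Principle A).
— Hassan's lawyer: subject of the clause headed by 'blame'; does not c-command the reflexive — cannot bind it (Principle A).
— Hugo: subject of the matrix clause; c-commands the reflexive within its binding domain — allowed (Principle A).

Hugo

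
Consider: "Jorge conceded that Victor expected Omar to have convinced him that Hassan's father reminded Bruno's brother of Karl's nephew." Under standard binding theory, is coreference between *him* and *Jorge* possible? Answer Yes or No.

Yes

*Jorge* is an R-expression; Principle C requires it to be free (not bound by any c-commanding expression).
— him: object of the clause headed by 'convinced'; the pronoun does not c-command the R-expression — coreference allowed.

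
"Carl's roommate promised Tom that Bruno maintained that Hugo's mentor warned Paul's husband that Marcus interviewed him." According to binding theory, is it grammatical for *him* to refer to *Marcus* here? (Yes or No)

*Marcus* is an R-expression; Principle C requires it to be free (not bound by any c-commanding expression).
— him: object of the clause headed by 'interviewed'; the R-expression locally c-commands the pronoun — coreference blocked (Principle B on the pronoun).

No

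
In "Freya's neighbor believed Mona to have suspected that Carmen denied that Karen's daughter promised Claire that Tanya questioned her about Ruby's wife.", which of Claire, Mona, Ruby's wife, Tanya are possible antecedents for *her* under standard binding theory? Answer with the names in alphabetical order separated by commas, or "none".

Claire, Mona

*her* is a pronoun; Principle B requires it to be free in its binding domain — the clause headed by 'questioned'.
— Claire: object of the clause headed by 'promised'; c-commands the pronoun but lies outside its binding domain — allowed.
— Mona: subject of the clause headed by 'suspected'; c-commands the pronoun but lies outside its binding domain — allowed.
— Ruby's wife: second object of the clause headed by 'questioned'; is c-commanded by the pronoun; coreference would bind this R-expression — blocked (Principle C).
— Tanya: subject of the clause headed by 'questioned'; c-commands the pronoun within its binding domain — blocked (Principle B).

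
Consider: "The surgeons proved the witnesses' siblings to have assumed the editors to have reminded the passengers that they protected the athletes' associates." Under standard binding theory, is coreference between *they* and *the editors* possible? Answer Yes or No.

Yes

*the editors* is an R-expression; Principle C requires it to be free (not bound by any c-commanding expression).
— they: subject of the clause headed by 'protected'; the pronoun does not c-command the R-expression — coreference allowed.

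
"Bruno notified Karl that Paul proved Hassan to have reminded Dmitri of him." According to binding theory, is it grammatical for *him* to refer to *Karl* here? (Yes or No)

Yes

*Karl* is an R-expression; Principle C requires it to be free (not bound by any c-commanding expression).
— him: second object of the clause headed by 'reminded'; the pronoun does not c-command the R-expression — coreference allowed.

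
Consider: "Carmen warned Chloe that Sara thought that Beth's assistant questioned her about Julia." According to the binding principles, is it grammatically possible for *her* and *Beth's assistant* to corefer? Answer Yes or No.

*her* is a pronoun; Principle B requires it to be free in its binding domain — the clause headed by 'questioned'.
— Beth's assistant: subject of the clause headed by 'questioned'; c-commands the pronoun within its binding domain — blocked (Principle B).

No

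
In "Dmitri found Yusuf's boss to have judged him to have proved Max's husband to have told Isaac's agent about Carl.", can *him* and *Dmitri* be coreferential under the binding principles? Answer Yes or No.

*Dmitri* is an R-expression; Principle C requires it to be free (not bound by any c-commanding expression).
— him: subject of the clause headed by 'proved'; the pronoun does not c-command the R-expression — coreference allowed.

Yes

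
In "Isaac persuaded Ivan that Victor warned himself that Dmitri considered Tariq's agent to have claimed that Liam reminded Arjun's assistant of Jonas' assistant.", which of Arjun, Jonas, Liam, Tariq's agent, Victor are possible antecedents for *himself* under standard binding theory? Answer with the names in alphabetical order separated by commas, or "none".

Victor

*himself* is a reflexive; Principle A requires it to be bound within its binding domain — the clause headed by 'warned'.
— Arjun: possessor inside the object DP of the clause headed by 'reminded'; does not c-command the reflexive — cannot bind it (Principle A).
— Jonas: possessor inside the second object DP of the clause headed by 'reminded'; does not c-command the reflexive — cannot bind it (Principle A).
— Liam: subject of the clause headed by 'reminded'; does not c-command the reflexive — cannot bind it (Principle A).
— Tariq's agent: subject of the clause headed by 'claimed'; does not c-command the reflexive — cannot bind it (Principle A).
— Victor: subject of the clause headed by 'warned'; c-commands the reflexive within its binding domain — allowed (Principle A).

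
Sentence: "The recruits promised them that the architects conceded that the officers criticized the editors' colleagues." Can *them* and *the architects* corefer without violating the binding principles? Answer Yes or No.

*the architects* is an R-expression; Principle C requires it to be free (not bound by any c-commanding expression).
— them: object of the matrix clause; the pronoun c-commands the R-expression — coreference blocked (Principle C).

No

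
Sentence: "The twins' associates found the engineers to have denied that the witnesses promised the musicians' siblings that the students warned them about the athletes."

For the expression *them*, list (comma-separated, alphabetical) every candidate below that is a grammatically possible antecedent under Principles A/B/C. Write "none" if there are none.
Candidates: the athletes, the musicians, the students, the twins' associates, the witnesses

the musicians, the twins' associates, the witnesses

*them* is a pronoun; Principle B requires it to be free in its binding domain — the clause headed by 'warned'.
— the athletes: second object of the clause headed by 'warned'; is c-commanded by the pronoun; coreference would bind this R-expression — blocked (Principle C).
— the musicians: possessor inside the object DP of the clause headed by 'promised'; does not c-command the pronoun — Principle B does not apply; allowed.
— the students: subject of the clause headed by 'warned'; c-commands the pronoun within its binding domain — blocked (Principle B).
— the twins' associates: subject of the matrix clause; c-commands the pronoun but lies outside its binding domain — allowed.
— the witnesses: subject of the clause headed by 'promised'; c-commands the pronoun but lies outside its binding domain — allowed.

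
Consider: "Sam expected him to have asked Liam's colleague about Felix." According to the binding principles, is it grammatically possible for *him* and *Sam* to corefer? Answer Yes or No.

No

*him* is a pronoun; Principle B requires it to be free in its binding domain — the matrix clause.
— Sam: subject of the matrix clause; c-commands the pronoun within its binding domain — blocked (Principle B).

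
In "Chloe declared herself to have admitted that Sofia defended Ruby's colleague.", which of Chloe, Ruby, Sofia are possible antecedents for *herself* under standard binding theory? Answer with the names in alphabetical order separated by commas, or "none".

Chloe

*herself* is a reflexive; Principle A requires it to be bound within its binding domain — the matrix clause.
— Chloe: subject of the matrix clause; c-commands the reflexive within its binding domain — allowed (Principle A).
— Ruby: possessor inside the object DP of the clause headed by 'defended'; does not c-command the reflexive — cannot bind it (Principle A).
— Sofia: subject of the clause headed by 'defended'; does not c-command the reflexive — cannot bind it (Principle A).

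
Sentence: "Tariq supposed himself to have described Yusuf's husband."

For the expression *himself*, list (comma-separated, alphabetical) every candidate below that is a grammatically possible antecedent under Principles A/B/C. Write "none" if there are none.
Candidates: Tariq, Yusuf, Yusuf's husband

Tariq

*himself* is a reflexive; Principle A requires it to be bound within its binding domain — the matrix clause.
— Tariq: subject of the matrix clause; c-commands the reflexive within its binding domain — allowed (Principle A).
— Yusuf: possessor inside the object DP of the clause headed by 'described'; does not c-command the reflexive — cannot bind it (Principle A).
— Yusuf's husband: object of the clause headed by 'described'; does not c-command the reflexive — cannot bind it (Principle A).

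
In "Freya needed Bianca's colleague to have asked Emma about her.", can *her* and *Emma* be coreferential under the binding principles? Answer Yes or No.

*Emma* is an R-expression; Principle C requires it to be free (not bound by any c-commanding expression).
— her: second object of the clause headed by 'asked'; the R-expression locally c-commands the pronoun — coreference blocked (Principle B on the pronoun).

No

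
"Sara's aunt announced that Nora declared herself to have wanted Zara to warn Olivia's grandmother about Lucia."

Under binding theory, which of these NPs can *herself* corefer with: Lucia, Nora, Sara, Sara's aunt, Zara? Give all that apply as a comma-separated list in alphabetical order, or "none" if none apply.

Nora

*herself* is a reflexive; Principle A requires it to be bound within its binding domain — the clause headed by 'declared'.
— Lucia: second object of the clause headed by 'warn'; does not c-command the reflexive — cannot bind it (Principle A).
— Nora: subject of the clause headed by 'declared'; c-commands the reflexive within its binding domain — allowed (Principle A).
— Sara: possessor inside the subject DP of the matrix clause; does not c-command the reflexive — cannot bind it (Principle A).
— Sara's aunt: subject of the matrix clause; c-commands the reflexive but lies outside its binding domain — cannot bind it (Principle A).
— Zara: subject of the clause headed by 'warn'; does not c-command the reflexive — cannot bind it (Principle A).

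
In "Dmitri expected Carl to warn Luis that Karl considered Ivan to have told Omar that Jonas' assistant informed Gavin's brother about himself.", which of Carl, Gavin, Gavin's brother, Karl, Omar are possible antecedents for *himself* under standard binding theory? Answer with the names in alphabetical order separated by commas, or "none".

Gavin's brother

*himself* is a reflexive; Principle A requires it to be bound within its binding domain — the clause headed by 'informed'.
— Carl: subject of the clause headed by 'warn'; c-commands the reflexive but lies outside its binding domain — cannot bind it (Principle A).
— Gavin: possessor inside the object DP of the clause headed by 'informed'; does not c-command the reflexive — cannot bind it (Principle A).
— Gavin's brother: object of the clause headed by 'informed'; c-commands the reflexive within its binding domain — allowed (Principle A).
— Karl: subject of the clause headed by 'considered'; c-commands the reflexive but lies outside its binding domain — cannot bind it (Principle A).
— Omar: object of the clause headed by 'told'; c-commands the reflexive but lies outside its binding domain — cannot bind it (Principle A).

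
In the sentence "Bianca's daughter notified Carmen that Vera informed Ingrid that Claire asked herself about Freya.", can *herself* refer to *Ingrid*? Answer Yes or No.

*herself* is a reflexive; Principle A requires it to be bound within its binding domain — the clause headed by 'asked'.
— Ingrid: object of the clause headed by 'informed'; c-commands the reflexive but lies outside its binding domain — cannot bind it (Principle A).

No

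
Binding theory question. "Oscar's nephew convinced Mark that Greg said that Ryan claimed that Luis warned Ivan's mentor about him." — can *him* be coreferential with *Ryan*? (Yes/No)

*him* is a pronoun; Principle B requires it to be free in its binding domain — the clause headed by 'warned'.
— Ryan: subject of the clause headed by 'claimed'; c-commands the pronoun but lies outside its binding domain — allowed.

Yes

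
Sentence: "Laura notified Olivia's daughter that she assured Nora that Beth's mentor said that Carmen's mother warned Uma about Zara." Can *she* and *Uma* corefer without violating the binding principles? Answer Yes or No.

*Uma* is an R-expression; Principle C requires it to be free (not bound by any c-commanding expression).
— she: subject of the clause headed by 'assured'; the pronoun c-commands the R-expression — coreference blocked (Principle C).

No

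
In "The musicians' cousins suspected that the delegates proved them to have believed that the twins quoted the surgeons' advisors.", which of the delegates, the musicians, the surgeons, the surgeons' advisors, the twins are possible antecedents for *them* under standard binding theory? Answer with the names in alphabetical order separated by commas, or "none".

*them* is a pronoun; Principle B requires it to be free in its binding domain — the clause headed by 'proved'.
— the delegates: subject of the clause headed by 'proved'; c-commands the pronoun within its binding domain — blocked (Principle B).
— the musicians: possessor inside the subject DP of the matrix clause; does not c-command the pronoun — Principle B does not apply; allowed.
— the surgeons: possessor inside the object DP of the clause headed by 'quoted'; is c-commanded by the pronoun; coreference would bind this R-expression — blocked (Principle C).
— the surgeons' advisors: object of the clause headed by 'quoted'; is c-commanded by the pronoun; coreference would bind this R-expression — blocked (Principle C).
— the twins: subject of the clause headed by 'quoted'; is c-commanded by the pronoun; coreference would bind this R-expression — blocked (Principle C).

the musicians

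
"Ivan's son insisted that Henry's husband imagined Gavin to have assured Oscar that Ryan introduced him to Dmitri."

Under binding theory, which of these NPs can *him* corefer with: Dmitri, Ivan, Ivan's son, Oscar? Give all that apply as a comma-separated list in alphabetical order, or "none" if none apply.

*him* is a pronoun; Principle B requires it to be free in its binding domain — the clause headed by 'introduced'.
— Dmitri: second object of the clause headed by 'introduced'; is c-commanded by the pronoun; coreference would bind this R-expression — blocked (Principle C).
— Ivan: possessor inside the subject DP of the matrix clause; does not c-command the pronoun — Principle B does not apply; allowed.
— Ivan's son: subject of the matrix clause; c-commands the pronoun but lies outside its binding domain — allowed.
— Oscar: object of the clause headed by 'assured'; c-commands the pronoun but lies outside its binding domain — allowed.

Ivan, Ivan's son, Oscar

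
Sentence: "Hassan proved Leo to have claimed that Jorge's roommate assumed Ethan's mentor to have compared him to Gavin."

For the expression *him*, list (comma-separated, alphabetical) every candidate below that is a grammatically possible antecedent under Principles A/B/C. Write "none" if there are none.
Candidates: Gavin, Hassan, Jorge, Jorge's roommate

*him* is a pronoun; Principle B requires it to be free in its binding domain — the clause headed by 'compared'.
— Gavin: second object of the clause headed by 'compared'; is c-commanded by the pronoun; coreference would bind this R-expression — blocked (Principle C).
— Hassan: subject of the matrix clause; c-commands the pronoun but lies outside its binding domain — allowed.
— Jorge: possessor inside the subject DP of the clause headed by 'assumed'; does not c-command the pronoun — Principle B does not apply; allowed.
— Jorge's roommate: subject of the clause headed by 'assumed'; c-commands the pronoun but lies outside its binding domain — allowed.

Hassan, Jorge, Jorge's roommate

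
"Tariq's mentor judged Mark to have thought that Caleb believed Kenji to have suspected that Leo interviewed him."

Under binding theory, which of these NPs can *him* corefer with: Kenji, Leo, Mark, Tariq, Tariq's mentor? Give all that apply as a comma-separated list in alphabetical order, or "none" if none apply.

*him* is a pronoun; Principle B requires it to be free in its binding domain — the clause headed by 'interviewed'.
— Kenji: subject of the clause headed by 'suspected'; c-commands the pronoun but lies outside its binding domain — allowed.
— Leo: subject of the clause headed by 'interviewed'; c-commands the pronoun within its binding domain — blocked (Principle B).
— Mark: subject of the clause headed by 'thought'; c-commands the pronoun but lies outside its binding domain — allowed.
— Tariq: possessor inside the subject DP of the matrix clause; does not c-command the pronoun — Principle B does not apply; allowed.
— Tariq's mentor: subject of the matrix clause; c-commands the pronoun but lies outside its binding domain — allowed.

Kenji, Mark, Tariq, Tariq's mentor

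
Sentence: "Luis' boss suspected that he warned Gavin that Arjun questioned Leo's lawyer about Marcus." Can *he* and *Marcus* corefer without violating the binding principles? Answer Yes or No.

No

*Marcus* is an R-expression; Principle C requires it to be free (not bound by any c-commanding expression).
— he: subject of the clause headed by 'warned'; the pronoun c-commands the R-expression — coreference blocked (Principle C).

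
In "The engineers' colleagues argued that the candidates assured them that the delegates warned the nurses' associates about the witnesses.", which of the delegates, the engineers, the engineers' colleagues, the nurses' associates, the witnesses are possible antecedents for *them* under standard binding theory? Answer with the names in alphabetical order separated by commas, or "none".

*them* is a pronoun; Principle B requires it to be free in its binding domain — the clause headed by 'assured'.
— the delegates: subject of the clause headed by 'warned'; is c-commanded by the pronoun; coreference would bind this R-expression — blocked (Principle C).
— the engineers: possessor inside the subject DP of the matrix clause; does not c-command the pronoun — Principle B does not apply; allowed.
— the engineers' colleagues: subject of the matrix clause; c-commands the pronoun but lies outside its binding domain — allowed.
— the nurses' associates: object of the clause headed by 'warned'; is c-commanded by the pronoun; coreference would bind this R-expression — blocked (Principle C).
— the witnesses: second object of the clause headed by 'warned'; is c-commanded by the pronoun; coreference would bind this R-expression — blocked (Principle C).

the engineers, the engineers' colleagues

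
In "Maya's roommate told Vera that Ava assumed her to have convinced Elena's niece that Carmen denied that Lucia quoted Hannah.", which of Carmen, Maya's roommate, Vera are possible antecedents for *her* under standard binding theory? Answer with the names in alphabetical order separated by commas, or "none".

*her* is a pronoun; Principle B requires it to be free in its binding domain — the clause headed by 'assumed'.
— Carmen: subject of the clause headed by 'denied'; is c-commanded by the pronoun; coreference would bind this R-expression — blocked (Principle C).
— Maya's roommate: subject of the matrix clause; c-commands the pronoun but lies outside its binding domain — allowed.
— Vera: object of the matrix clause; c-commands the pronoun but lies outside its binding domain — allowed.

Maya's roommate, Vera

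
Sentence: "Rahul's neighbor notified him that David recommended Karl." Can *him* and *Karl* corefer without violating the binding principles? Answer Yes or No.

No

*Karl* is an R-expression; Principle C requires it to be free (not bound by any c-commanding expression).
— him: object of the matrix clause; the pronoun c-commands the R-expression — coreference blocked (Principle C).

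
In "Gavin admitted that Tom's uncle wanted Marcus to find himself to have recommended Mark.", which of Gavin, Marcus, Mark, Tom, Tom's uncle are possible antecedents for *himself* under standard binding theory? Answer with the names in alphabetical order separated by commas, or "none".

Marcus

*himself* is a reflexive; Principle A requires it to be bound within its binding domain — the clause headed by 'find'.
— Gavin: subject of the matrix clause; c-commands the reflexive but lies outside its binding domain — cannot bind it (Principle A).
— Marcus: subject of the clause headed by 'find'; c-commands the reflexive within its binding domain — allowed (Principle A).
— Mark: object of the clause headed by 'recommended'; does not c-command the reflexive — cannot bind it (Principle A).
— Tom: possessor inside the subject DP of the clause headed by 'wanted'; does not c-command the reflexive — cannot bind it (Principle A).
— Tom's uncle: subject of the clause headed by 'wanted'; c-commands the reflexive but lies outside its binding domain — cannot bind it (Principle A).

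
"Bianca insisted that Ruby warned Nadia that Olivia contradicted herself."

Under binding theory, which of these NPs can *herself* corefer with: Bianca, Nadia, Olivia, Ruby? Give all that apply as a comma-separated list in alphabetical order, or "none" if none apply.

*herself* is a reflexive; Principle A requires it to be bound within its binding domain — the clause headed by 'contradicted'.
— Bianca: subject of the matrix clause; c-commands the reflexive but lies outside its binding domain — cannot bind it (Principle A).
— Nadia: object of the clause headed by 'warned'; c-commands the reflexive but lies outside its binding domain — cannot bind it (Principle A).
— Olivia: subject of the clause headed by 'contradicted'; c-commands the reflexive within its binding domain — allowed (Principle A).
— Ruby: subject of the clause headed by 'warned'; c-commands the reflexive but lies outside its binding domain — cannot bind it (Principle A).

Olivia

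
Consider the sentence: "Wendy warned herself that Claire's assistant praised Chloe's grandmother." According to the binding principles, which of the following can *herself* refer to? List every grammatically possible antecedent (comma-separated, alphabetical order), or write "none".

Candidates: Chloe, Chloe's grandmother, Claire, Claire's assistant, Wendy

*herself* is a reflexive; Principle A requires it to be bound within its binding domain — the matrix clause.
— Chloe: possessor inside the object DP of the clause headed by 'praised'; does not c-command the reflexive — cannot bind it (Principle A).
— Chloe's grandmother: object of the clause headed by 'praised'; does not c-command the reflexive — cannot bind it (Principle A).
— Claire: possessor inside the subject DP of the clause headed by 'praised'; does not c-command the reflexive — cannot bind it (Principle A).
— Claire's assistant: subject of the clause headed by 'praised'; does not c-command the reflexive — cannot bind it (Principle A).
— Wendy: subject of the matrix clause; c-commands the reflexive within its binding domain — allowed (Principle A).

Wendy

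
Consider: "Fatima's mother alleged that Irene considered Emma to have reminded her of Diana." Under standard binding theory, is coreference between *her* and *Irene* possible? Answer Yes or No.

Yes

*Irene* is an R-expression; Principle C requires it to be free (not bound by any c-commanding expression).
— her: object of the clause headed by 'reminded'; the pronoun does not c-command the R-expression — coreference allowed.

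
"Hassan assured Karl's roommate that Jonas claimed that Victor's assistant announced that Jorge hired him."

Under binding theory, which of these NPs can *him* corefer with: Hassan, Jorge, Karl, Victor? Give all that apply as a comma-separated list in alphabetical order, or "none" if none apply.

Hassan, Karl, Victor

*him* is a pronoun; Principle B requires it to be free in its binding domain — the clause headed by 'hired'.
— Hassan: subject of the matrix clause; c-commands the pronoun but lies outside its binding domain — allowed.
— Jorge: subject of the clause headed by 'hired'; c-commands the pronoun within its binding domain — blocked (Principle B).
— Karl: possessor inside the object DP of the matrix clause; does not c-command the pronoun — Principle B does not apply; allowed.
— Victor: possessor inside the subject DP of the clause headed by 'announced'; does not c-command the pronoun — Principle B does not apply; allowed.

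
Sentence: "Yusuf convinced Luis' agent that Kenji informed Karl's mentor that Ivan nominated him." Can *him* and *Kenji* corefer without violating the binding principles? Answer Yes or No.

*Kenji* is an R-expression; Principle C requires it to be free (not bound by any c-commanding expression).
— him: object of the clause headed by 'nominated'; the pronoun does not c-command the R-expression — coreference allowed.

Yes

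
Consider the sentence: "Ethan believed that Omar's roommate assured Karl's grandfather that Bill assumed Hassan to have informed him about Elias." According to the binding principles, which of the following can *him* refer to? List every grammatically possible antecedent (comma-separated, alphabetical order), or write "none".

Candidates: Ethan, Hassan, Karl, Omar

Ethan, Karl, Omar

*him* is a pronoun; Principle B requires it to be free in its binding domain — the clause headed by 'informed'.
— Ethan: subject of the matrix clause; c-commands the pronoun but lies outside its binding domain — allowed.
— Hassan: subject of the clause headed by 'informed'; c-commands the pronoun within its binding domain — blocked (Principle B).
— Karl: possessor inside the object DP of the clause headed by 'assured'; does not c-command the pronoun — Principle B does not apply; allowed.
— Omar: possessor inside the subject DP of the clause headed by 'assured'; does not c-command the pronoun — Principle B does not apply; allowed.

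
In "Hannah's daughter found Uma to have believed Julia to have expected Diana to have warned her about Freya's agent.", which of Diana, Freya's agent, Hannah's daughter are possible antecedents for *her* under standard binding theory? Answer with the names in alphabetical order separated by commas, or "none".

Hannah's daughter

*her* is a pronoun; Principle B requires it to be free in its binding domain — the clause headed by 'warned'.
— Diana: subject of the clause headed by 'warned'; c-commands the pronoun within its binding domain — blocked (Principle B).
— Freya's agent: second object of the clause headed by 'warned'; is c-commanded by the pronoun; coreference would bind this R-expression — blocked (Principle C).
— Hannah's daughter: subject of the matrix clause; c-commands the pronoun but lies outside its binding domain — allowed.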